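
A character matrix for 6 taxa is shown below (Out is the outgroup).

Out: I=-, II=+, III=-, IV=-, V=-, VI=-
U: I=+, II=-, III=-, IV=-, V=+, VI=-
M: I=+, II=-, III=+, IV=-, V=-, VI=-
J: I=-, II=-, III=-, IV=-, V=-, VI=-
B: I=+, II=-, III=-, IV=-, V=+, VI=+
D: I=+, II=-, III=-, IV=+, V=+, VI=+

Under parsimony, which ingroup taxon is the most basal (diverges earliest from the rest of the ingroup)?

J

Character polarity is set by the outgroup: the derived state is whichever differs from the outgroup's state, so for II the derived state is '-', and for the remaining characters it is '+'.
I (derived state '+') is shared by B, D, M, and U — a synapomorphy uniting that clade.
II (derived state '-') is shared by all ingroup taxa — unites the whole ingroup.
III: derived state '+' in M only — an autapomorphy, so it tells us nothing about relationships among taxa.
IV (derived state '+') is unique to D (autapomorphy; uninformative for grouping).
V (derived state '+') is shared by B, D, and U — a synapomorphy uniting that clade.
VI: derived state '+' in B and D only — synapomorphy for {B, D}.
Most parsimonious ingroup topology: (((U,(B,D)),M),J).
J is sister to the clade containing all other ingroup taxa, so it is the earliest-diverging (most basal) ingroup lineage.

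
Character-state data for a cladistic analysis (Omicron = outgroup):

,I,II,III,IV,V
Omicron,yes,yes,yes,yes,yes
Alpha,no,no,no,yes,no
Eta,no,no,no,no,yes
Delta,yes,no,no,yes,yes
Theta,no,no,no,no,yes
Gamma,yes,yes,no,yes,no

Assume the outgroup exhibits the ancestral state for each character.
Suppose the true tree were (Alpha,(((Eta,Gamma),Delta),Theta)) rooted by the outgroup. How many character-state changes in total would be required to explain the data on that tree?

10

Map each character onto (Alpha,(((Eta,Gamma),Delta),Theta)) (rooted by Omicron) and count the minimum state changes it requires (Fitch parsimony):
I: 3; II: 2; III: 1; IV: 2; V: 2.
Total tree length = 10.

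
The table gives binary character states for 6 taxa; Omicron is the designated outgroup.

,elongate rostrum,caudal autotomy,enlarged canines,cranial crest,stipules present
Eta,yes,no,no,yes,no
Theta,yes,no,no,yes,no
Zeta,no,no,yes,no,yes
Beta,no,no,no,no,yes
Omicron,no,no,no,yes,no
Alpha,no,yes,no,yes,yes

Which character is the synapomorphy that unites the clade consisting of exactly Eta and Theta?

Character polarity is set by the outgroup: the derived state is whichever differs from the outgroup's state, so for cranial crest the derived state is 'no', and for the remaining characters it is 'yes'.
elongate rostrum (derived state 'yes') is shared by Eta and Theta — a synapomorphy uniting that clade.
caudal autotomy: derived state 'yes' in Alpha only — an autapomorphy, so it tells us nothing about relationships among taxa.
enlarged canines: derived state 'yes' in Zeta only — an autapomorphy, so it tells us nothing about relationships among taxa.
cranial crest (derived state 'no') is shared by Beta and Zeta — a synapomorphy uniting that clade.
Only Alpha, Beta, and Zeta show the derived state 'yes' for stipules present, supporting them as a clade.
Most parsimonious ingroup topology: ((Theta,Eta),(Alpha,(Beta,Zeta))).
The clade {Eta, Theta} is supported by elongate rostrum: its derived state 'yes' occurs in exactly those taxa and in no other taxon (including the outgroup).

elongate rostrum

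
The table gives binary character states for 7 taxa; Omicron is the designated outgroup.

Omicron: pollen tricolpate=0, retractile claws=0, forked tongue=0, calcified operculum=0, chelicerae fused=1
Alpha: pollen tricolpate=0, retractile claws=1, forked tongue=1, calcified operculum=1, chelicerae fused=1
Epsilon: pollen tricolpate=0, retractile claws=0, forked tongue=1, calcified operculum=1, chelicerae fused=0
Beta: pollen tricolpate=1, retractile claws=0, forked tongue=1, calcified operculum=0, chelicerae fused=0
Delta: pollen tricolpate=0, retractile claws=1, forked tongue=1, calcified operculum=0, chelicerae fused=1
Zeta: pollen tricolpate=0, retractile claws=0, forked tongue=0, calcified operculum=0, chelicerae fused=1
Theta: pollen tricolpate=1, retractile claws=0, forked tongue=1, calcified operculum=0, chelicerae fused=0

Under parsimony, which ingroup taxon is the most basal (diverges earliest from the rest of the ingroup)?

Character polarity is set by the outgroup: the derived state is whichever differs from the outgroup's state, so for chelicerae fused the derived state is '0', and for the remaining characters it is '1'.
pollen tricolpate: derived state '1' in Beta and Theta only — synapomorphy for {Beta, Theta}.
retractile claws (derived state '1') is shared by Alpha and Delta — a synapomorphy uniting that clade.
Only Alpha, Beta, Delta, Epsilon, and Theta show the derived state '1' for forked tongue, supporting them as a clade.
calcified operculum groups Alpha and Epsilon, which is incompatible with the clades supported by the remaining characters; treating it as convergent (homoplasy) costs fewer steps than any alternative tree.
chelicerae fused: derived state '0' in Beta, Epsilon, and Theta only — synapomorphy for {Beta, Epsilon, Theta}.
Most parsimonious ingroup topology: (((Alpha,Delta),(Epsilon,(Beta,Theta))),Zeta).
Zeta is sister to the clade containing all other ingroup taxa, so it is the earliest-diverging (most basal) ingroup lineage.

Zeta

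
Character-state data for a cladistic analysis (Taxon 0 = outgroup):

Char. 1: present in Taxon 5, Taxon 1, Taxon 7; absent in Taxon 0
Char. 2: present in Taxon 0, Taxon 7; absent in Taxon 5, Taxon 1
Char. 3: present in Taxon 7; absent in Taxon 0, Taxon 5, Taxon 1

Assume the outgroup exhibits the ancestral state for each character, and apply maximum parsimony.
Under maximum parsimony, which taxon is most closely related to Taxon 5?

Taxon 1

Character polarity is set by the outgroup: the derived state is whichever differs from the outgroup's state, so for Char. 2 the derived state is 'absent', and for the remaining characters it is 'present'.
Char. 1 (derived state 'present') is shared by all ingroup taxa — unites the whole ingroup.
Char. 2: derived state 'absent' in Taxon 1 and Taxon 5 only — synapomorphy for {Taxon 1, Taxon 5}.
Char. 3: derived state 'present' in Taxon 7 only — an autapomorphy, so it tells us nothing about relationships among taxa.
Most parsimonious ingroup topology: ((Taxon 5,Taxon 1),Taxon 7).
Taxon 5 and Taxon 1 form a cherry on this tree, so they are sister taxa.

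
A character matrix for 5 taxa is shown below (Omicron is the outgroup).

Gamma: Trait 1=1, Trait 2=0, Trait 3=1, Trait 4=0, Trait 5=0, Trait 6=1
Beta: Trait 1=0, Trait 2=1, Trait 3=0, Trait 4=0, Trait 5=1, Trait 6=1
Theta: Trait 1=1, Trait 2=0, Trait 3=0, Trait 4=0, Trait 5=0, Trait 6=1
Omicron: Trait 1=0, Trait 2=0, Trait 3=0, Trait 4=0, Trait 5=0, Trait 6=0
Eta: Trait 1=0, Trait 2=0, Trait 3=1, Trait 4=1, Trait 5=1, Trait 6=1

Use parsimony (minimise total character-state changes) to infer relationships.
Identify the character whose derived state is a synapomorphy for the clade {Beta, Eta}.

The outgroup has state '0' for every character, so '1' is the derived state throughout.
Only Gamma and Theta show the derived state '1' for Trait 1, supporting them as a clade.
Trait 2 (derived state '1') is unique to Beta (autapomorphy; uninformative for grouping).
Trait 3 (state '1') occurs in Eta and Gamma but conflicts with the nesting implied by the other characters — most parsimoniously interpreted as homoplasy.
Trait 4: derived state '1' in Eta only — an autapomorphy, so it tells us nothing about relationships among taxa.
Trait 5: derived state '1' in Beta and Eta only — synapomorphy for {Beta, Eta}.
Trait 6 (derived state '1') is shared by all ingroup taxa — unites the whole ingroup.
Most parsimonious ingroup topology: ((Beta,Eta),(Theta,Gamma)).
The clade {Beta, Eta} is supported by Trait 5: its derived state '1' occurs in exactly those taxa and in no other taxon (including the outgroup).

Trait 5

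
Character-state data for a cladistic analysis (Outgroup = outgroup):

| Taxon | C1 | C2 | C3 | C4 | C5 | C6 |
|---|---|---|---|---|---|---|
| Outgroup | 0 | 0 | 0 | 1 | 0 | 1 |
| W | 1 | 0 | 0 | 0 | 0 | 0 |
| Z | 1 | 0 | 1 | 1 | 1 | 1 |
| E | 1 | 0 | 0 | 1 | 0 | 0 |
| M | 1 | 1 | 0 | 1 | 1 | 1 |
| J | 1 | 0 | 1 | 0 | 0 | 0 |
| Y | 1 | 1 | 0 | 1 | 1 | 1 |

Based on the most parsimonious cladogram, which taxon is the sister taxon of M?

Y

Character polarity is set by the outgroup: the derived state is whichever differs from the outgroup's state, so for C4, C6 the derived state is '0', and for the remaining characters it is '1'.
C1 (derived state '1') is shared by all ingroup taxa — unites the whole ingroup.
Only M and Y show the derived state '1' for C2, supporting them as a clade.
C3 groups J and Z, which is incompatible with the clades supported by the remaining characters; treating it as convergent (homoplasy) costs fewer steps than any alternative tree.
Only J and W show the derived state '0' for C4, supporting them as a clade.
C5 (derived state '1') is shared by M, Y, and Z — a synapomorphy uniting that clade.
C6 (derived state '0') is shared by E, J, and W — a synapomorphy uniting that clade.
Most parsimonious ingroup topology: (((W,J),E),(Z,(M,Y))).
M and Y form a cherry on this tree, so they are sister taxa.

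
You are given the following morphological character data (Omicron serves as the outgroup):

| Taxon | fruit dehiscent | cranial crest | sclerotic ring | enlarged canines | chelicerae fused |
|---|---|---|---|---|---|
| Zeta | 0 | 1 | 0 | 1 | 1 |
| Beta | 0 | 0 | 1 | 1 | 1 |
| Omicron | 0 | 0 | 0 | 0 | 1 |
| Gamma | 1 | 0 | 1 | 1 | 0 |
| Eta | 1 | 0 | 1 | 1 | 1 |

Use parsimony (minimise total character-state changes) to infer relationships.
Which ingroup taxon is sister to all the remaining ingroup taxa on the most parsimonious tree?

Character polarity is set by the outgroup: the derived state is whichever differs from the outgroup's state, so for chelicerae fused the derived state is '0', and for the remaining characters it is '1'.
fruit dehiscent: derived state '1' in Eta and Gamma only — synapomorphy for {Eta, Gamma}.
cranial crest (derived state '1') is unique to Zeta (autapomorphy; uninformative for grouping).
sclerotic ring: derived state '1' in Beta, Eta, and Gamma only — synapomorphy for {Beta, Eta, Gamma}.
All ingroup taxa share the derived state '1' for enlarged canines; it defines the ingroup but does not resolve relationships within it.
chelicerae fused: derived state '0' in Gamma only — an autapomorphy, so it tells us nothing about relationships among taxa.
Most parsimonious ingroup topology: (Zeta,((Eta,Gamma),Beta)).
Zeta is sister to the clade containing all other ingroup taxa, so it is the earliest-diverging (most basal) ingroup lineage.

Zeta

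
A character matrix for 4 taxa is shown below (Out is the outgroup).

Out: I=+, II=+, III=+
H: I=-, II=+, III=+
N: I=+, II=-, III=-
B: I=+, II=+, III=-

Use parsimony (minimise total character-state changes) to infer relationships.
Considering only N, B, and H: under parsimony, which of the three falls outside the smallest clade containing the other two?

H

The outgroup has state '+' for every character, so '-' is the derived state throughout.
I (derived state '-') is unique to H (autapomorphy; uninformative for grouping).
II: derived state '-' in N only — an autapomorphy, so it tells us nothing about relationships among taxa.
III: derived state '-' in B and N only — synapomorphy for {B, N}.
Most parsimonious ingroup topology: (H,(N,B)).
N and B share a more recent common ancestor with each other than either does with H, so H is the least closely related of the three.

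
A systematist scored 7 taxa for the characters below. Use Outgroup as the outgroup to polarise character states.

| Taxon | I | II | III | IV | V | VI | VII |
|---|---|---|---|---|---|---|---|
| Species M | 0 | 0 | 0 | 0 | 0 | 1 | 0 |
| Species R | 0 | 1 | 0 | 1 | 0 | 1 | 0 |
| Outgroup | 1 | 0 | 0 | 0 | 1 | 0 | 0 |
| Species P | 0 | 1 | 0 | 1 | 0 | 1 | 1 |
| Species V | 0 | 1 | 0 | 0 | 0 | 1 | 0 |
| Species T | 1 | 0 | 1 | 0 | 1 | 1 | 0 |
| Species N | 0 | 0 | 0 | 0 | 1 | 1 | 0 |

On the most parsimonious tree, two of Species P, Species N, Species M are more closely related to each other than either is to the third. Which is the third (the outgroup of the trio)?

Character polarity is set by the outgroup: the derived state is whichever differs from the outgroup's state, so for I, V the derived state is '0', and for the remaining characters it is '1'.
I (derived state '0') is shared by Species M, Species N, Species P, Species R, and Species V — a synapomorphy uniting that clade.
II (derived state '1') is shared by Species P, Species R, and Species V — a synapomorphy uniting that clade.
III (derived state '1') is unique to Species T (autapomorphy; uninformative for grouping).
IV (derived state '1') is shared by Species P and Species R — a synapomorphy uniting that clade.
Only Species M, Species P, Species R, and Species V show the derived state '0' for V, supporting them as a clade.
All ingroup taxa share the derived state '1' for VI; it defines the ingroup but does not resolve relationships within it.
VII (derived state '1') is unique to Species P (autapomorphy; uninformative for grouping).
Most parsimonious ingroup topology: ((((Species V,(Species P,Species R)),Species M),Species N),Species T).
Species P and Species M share a more recent common ancestor with each other than either does with Species N, so Species N is the least closely related of the three.

Species N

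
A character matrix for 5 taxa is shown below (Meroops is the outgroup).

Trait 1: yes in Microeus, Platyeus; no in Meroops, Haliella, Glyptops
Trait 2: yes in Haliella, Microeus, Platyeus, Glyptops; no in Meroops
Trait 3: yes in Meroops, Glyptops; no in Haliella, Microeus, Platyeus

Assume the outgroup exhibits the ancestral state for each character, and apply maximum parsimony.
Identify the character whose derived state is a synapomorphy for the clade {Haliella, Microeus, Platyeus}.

Trait 3

Character polarity is set by the outgroup: the derived state is whichever differs from the outgroup's state, so for Trait 3 the derived state is 'no', and for the remaining characters it is 'yes'.
Only Microeus and Platyeus show the derived state 'yes' for Trait 1, supporting them as a clade.
All ingroup taxa share the derived state 'yes' for Trait 2; it defines the ingroup but does not resolve relationships within it.
Trait 3: derived state 'no' in Haliella, Microeus, and Platyeus only — synapomorphy for {Haliella, Microeus, Platyeus}.
Most parsimonious ingroup topology: ((Haliella,(Microeus,Platyeus)),Glyptops).
The clade {Haliella, Microeus, Platyeus} is supported by Trait 3: its derived state 'no' occurs in exactly those taxa and in no other taxon (including the outgroup).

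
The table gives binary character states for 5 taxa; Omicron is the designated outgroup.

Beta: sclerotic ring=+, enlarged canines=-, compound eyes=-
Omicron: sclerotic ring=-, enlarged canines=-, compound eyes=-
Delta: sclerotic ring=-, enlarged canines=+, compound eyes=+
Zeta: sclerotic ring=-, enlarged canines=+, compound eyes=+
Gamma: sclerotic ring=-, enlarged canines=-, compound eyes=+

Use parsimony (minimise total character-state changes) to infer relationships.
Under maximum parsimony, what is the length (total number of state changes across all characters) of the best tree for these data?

3

The outgroup has state '-' for every character, so '+' is the derived state throughout.
sclerotic ring: derived state '+' in Beta only — an autapomorphy, so it tells us nothing about relationships among taxa.
Only Delta and Zeta show the derived state '+' for enlarged canines, supporting them as a clade.
compound eyes (derived state '+') is shared by Delta, Gamma, and Zeta — a synapomorphy uniting that clade.
Most parsimonious ingroup topology: (((Zeta,Delta),Gamma),Beta).
Changes per character on this tree: sclerotic ring: 1; enlarged canines: 1; compound eyes: 1.
Total = 3.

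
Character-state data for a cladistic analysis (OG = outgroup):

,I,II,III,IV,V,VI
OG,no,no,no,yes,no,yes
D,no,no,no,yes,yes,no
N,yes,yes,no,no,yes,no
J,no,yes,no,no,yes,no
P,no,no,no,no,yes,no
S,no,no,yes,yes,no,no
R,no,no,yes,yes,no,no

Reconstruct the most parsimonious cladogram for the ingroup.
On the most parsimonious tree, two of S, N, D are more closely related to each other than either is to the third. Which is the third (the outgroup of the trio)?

Character polarity is set by the outgroup: the derived state is whichever differs from the outgroup's state, so for IV, VI the derived state is 'no', and for the remaining characters it is 'yes'.
I (derived state 'yes') is unique to N (autapomorphy; uninformative for grouping).
Only J and N show the derived state 'yes' for II, supporting them as a clade.
III: derived state 'yes' in R and S only — synapomorphy for {R, S}.
IV: derived state 'no' in J, N, and P only — synapomorphy for {J, N, P}.
Only D, J, N, and P show the derived state 'yes' for V, supporting them as a clade.
VI (derived state 'no') is shared by all ingroup taxa — unites the whole ingroup.
Most parsimonious ingroup topology: ((D,((N,J),P)),(S,R)).
N and D share a more recent common ancestor with each other than either does with S, so S is the least closely related of the three.

S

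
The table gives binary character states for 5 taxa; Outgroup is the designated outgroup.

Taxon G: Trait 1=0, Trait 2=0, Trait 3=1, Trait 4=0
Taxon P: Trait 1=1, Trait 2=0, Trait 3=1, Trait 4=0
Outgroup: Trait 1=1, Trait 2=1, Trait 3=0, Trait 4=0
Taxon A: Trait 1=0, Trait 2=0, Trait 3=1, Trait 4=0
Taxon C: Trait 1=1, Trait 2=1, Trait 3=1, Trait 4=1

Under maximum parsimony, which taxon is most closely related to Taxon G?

Taxon A

Character polarity is set by the outgroup: the derived state is whichever differs from the outgroup's state, so for Trait 1, Trait 2 the derived state is '0', and for the remaining characters it is '1'.
Trait 1 (derived state '0') is shared by Taxon A and Taxon G — a synapomorphy uniting that clade.
Trait 2: derived state '0' in Taxon A, Taxon G, and Taxon P only — synapomorphy for {Taxon A, Taxon G, Taxon P}.
All ingroup taxa share the derived state '1' for Trait 3; it defines the ingroup but does not resolve relationships within it.
Trait 4: derived state '1' in Taxon C only — an autapomorphy, so it tells us nothing about relationships among taxa.
Most parsimonious ingroup topology: ((Taxon P,(Taxon A,Taxon G)),Taxon C).
Taxon G and Taxon A form a cherry on this tree, so they are sister taxa.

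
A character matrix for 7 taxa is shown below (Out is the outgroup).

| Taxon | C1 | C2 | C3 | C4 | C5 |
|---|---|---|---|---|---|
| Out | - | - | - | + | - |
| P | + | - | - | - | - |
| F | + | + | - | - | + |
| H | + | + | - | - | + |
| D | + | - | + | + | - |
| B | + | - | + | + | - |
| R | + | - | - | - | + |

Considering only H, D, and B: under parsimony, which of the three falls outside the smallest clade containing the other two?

Character polarity is set by the outgroup: the derived state is whichever differs from the outgroup's state, so for C4 the derived state is '-', and for the remaining characters it is '+'.
C1 (derived state '+') is shared by all ingroup taxa — unites the whole ingroup.
C2 (derived state '+') is shared by F and H — a synapomorphy uniting that clade.
C3 (derived state '+') is shared by B and D — a synapomorphy uniting that clade.
C4: derived state '-' in F, H, P, and R only — synapomorphy for {F, H, P, R}.
C5 (derived state '+') is shared by F, H, and R — a synapomorphy uniting that clade.
Most parsimonious ingroup topology: ((P,((F,H),R)),(D,B)).
D and B share a more recent common ancestor with each other than either does with H, so H is the least closely related of the three.

H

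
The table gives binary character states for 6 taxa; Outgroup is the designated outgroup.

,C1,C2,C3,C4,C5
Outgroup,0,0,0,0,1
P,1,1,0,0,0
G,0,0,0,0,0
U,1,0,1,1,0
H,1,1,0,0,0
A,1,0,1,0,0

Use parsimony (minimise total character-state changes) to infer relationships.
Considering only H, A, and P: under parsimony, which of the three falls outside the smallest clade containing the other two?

A

Character polarity is set by the outgroup: the derived state is whichever differs from the outgroup's state, so for C5 the derived state is '0', and for the remaining characters it is '1'.
C1 (derived state '1') is shared by A, H, P, and U — a synapomorphy uniting that clade.
C2 (derived state '1') is shared by H and P — a synapomorphy uniting that clade.
Only A and U show the derived state '1' for C3, supporting them as a clade.
C4: derived state '1' in U only — an autapomorphy, so it tells us nothing about relationships among taxa.
All ingroup taxa share the derived state '0' for C5; it defines the ingroup but does not resolve relationships within it.
Most parsimonious ingroup topology: (((P,H),(U,A)),G).
H and P share a more recent common ancestor with each other than either does with A, so A is the least closely related of the three.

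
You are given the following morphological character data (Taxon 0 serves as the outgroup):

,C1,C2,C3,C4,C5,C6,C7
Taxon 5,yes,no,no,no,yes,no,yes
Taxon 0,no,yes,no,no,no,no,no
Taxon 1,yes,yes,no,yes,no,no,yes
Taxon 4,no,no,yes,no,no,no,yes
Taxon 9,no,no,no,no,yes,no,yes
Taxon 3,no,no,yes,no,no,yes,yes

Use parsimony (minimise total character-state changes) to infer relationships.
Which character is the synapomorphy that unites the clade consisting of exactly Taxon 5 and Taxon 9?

C5

Character polarity is set by the outgroup: the derived state is whichever differs from the outgroup's state, so for C2 the derived state is 'no', and for the remaining characters it is 'yes'.
C1 groups Taxon 1 and Taxon 5, which is incompatible with the clades supported by the remaining characters; treating it as convergent (homoplasy) costs fewer steps than any alternative tree.
C2: derived state 'no' in Taxon 3, Taxon 4, Taxon 5, and Taxon 9 only — synapomorphy for {Taxon 3, Taxon 4, Taxon 5, Taxon 9}.
Only Taxon 3 and Taxon 4 show the derived state 'yes' for C3, supporting them as a clade.
C4 (derived state 'yes') is unique to Taxon 1 (autapomorphy; uninformative for grouping).
C5: derived state 'yes' in Taxon 5 and Taxon 9 only — synapomorphy for {Taxon 5, Taxon 9}.
C6 (derived state 'yes') is unique to Taxon 3 (autapomorphy; uninformative for grouping).
C7 (derived state 'yes') is shared by all ingroup taxa — unites the whole ingroup.
Most parsimonious ingroup topology: (((Taxon 4,Taxon 3),(Taxon 5,Taxon 9)),Taxon 1).
The clade {Taxon 5, Taxon 9} is supported by C5: its derived state 'yes' occurs in exactly those taxa and in no other taxon (including the outgroup).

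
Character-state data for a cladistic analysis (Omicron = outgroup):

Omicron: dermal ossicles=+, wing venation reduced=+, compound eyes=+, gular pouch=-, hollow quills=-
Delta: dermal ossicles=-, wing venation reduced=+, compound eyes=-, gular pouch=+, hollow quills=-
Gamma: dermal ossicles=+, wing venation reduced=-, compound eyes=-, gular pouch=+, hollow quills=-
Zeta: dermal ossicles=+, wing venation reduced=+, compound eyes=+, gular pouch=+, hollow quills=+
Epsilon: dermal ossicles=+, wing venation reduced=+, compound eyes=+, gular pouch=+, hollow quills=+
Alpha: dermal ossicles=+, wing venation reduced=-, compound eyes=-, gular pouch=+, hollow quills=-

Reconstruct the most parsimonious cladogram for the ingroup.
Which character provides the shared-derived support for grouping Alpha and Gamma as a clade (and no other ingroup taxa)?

Character polarity is set by the outgroup: the derived state is whichever differs from the outgroup's state, so for dermal ossicles, wing venation reduced, compound eyes the derived state is '-', and for the remaining characters it is '+'.
dermal ossicles (derived state '-') is unique to Delta (autapomorphy; uninformative for grouping).
Only Alpha and Gamma show the derived state '-' for wing venation reduced, supporting them as a clade.
compound eyes: derived state '-' in Alpha, Delta, and Gamma only — synapomorphy for {Alpha, Delta, Gamma}.
gular pouch (derived state '+') is shared by all ingroup taxa — unites the whole ingroup.
Only Epsilon and Zeta show the derived state '+' for hollow quills, supporting them as a clade.
Most parsimonious ingroup topology: ((Delta,(Gamma,Alpha)),(Zeta,Epsilon)).
The clade {Alpha, Gamma} is supported by wing venation reduced: its derived state '-' occurs in exactly those taxa and in no other taxon (including the outgroup).

wing venation reduced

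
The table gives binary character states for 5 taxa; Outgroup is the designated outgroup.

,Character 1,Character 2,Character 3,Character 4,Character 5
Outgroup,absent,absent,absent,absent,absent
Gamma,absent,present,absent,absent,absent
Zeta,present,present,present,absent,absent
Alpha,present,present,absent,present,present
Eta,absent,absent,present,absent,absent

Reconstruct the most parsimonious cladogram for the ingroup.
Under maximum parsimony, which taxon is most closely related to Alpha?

Zeta

The outgroup has state 'absent' for every character, so 'present' is the derived state throughout.
Character 1: derived state 'present' in Alpha and Zeta only — synapomorphy for {Alpha, Zeta}.
Character 2 (derived state 'present') is shared by Alpha, Gamma, and Zeta — a synapomorphy uniting that clade.
Character 3 (state 'present') occurs in Eta and Zeta but conflicts with the nesting implied by the other characters — most parsimoniously interpreted as homoplasy.
Character 4: derived state 'present' in Alpha only — an autapomorphy, so it tells us nothing about relationships among taxa.
Character 5: derived state 'present' in Alpha only — an autapomorphy, so it tells us nothing about relationships among taxa.
Most parsimonious ingroup topology: ((Gamma,(Zeta,Alpha)),Eta).
Alpha and Zeta form a cherry on this tree, so they are sister taxa.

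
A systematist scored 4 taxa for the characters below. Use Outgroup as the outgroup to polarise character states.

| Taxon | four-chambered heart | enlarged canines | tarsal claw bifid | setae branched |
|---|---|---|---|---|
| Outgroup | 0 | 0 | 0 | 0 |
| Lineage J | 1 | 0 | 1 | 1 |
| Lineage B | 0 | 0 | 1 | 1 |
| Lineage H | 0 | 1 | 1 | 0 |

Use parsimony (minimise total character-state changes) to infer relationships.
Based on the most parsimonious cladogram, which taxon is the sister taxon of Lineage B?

Lineage J

The outgroup has state '0' for every character, so '1' is the derived state throughout.
four-chambered heart: derived state '1' in Lineage J only — an autapomorphy, so it tells us nothing about relationships among taxa.
enlarged canines (derived state '1') is unique to Lineage H (autapomorphy; uninformative for grouping).
tarsal claw bifid (derived state '1') is shared by all ingroup taxa — unites the whole ingroup.
setae branched: derived state '1' in Lineage B and Lineage J only — synapomorphy for {Lineage B, Lineage J}.
Most parsimonious ingroup topology: (Lineage H,(Lineage J,Lineage B)).
Lineage B and Lineage J form a cherry on this tree, so they are sister taxa.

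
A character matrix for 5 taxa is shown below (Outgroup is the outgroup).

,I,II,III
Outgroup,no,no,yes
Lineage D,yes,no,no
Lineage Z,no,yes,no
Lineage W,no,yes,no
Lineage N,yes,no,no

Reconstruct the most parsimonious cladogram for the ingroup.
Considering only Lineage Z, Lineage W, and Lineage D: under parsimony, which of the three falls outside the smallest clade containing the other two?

Lineage D

Character polarity is set by the outgroup: the derived state is whichever differs from the outgroup's state, so for III the derived state is 'no', and for the remaining characters it is 'yes'.
Only Lineage D and Lineage N show the derived state 'yes' for I, supporting them as a clade.
II: derived state 'yes' in Lineage W and Lineage Z only — synapomorphy for {Lineage W, Lineage Z}.
All ingroup taxa share the derived state 'no' for III; it defines the ingroup but does not resolve relationships within it.
Most parsimonious ingroup topology: ((Lineage D,Lineage N),(Lineage Z,Lineage W)).
Lineage W and Lineage Z share a more recent common ancestor with each other than either does with Lineage D, so Lineage D is the least closely related of the three.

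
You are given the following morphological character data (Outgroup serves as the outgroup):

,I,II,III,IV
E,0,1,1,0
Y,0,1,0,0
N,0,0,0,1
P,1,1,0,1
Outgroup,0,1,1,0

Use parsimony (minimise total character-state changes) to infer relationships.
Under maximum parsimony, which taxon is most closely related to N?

Character polarity is set by the outgroup: the derived state is whichever differs from the outgroup's state, so for II, III the derived state is '0', and for the remaining characters it is '1'.
I (derived state '1') is unique to P (autapomorphy; uninformative for grouping).
II (derived state '0') is unique to N (autapomorphy; uninformative for grouping).
III (derived state '0') is shared by N, P, and Y — a synapomorphy uniting that clade.
Only N and P show the derived state '1' for IV, supporting them as a clade.
Most parsimonious ingroup topology: (((N,P),Y),E).
N and P form a cherry on this tree, so they are sister taxa.

P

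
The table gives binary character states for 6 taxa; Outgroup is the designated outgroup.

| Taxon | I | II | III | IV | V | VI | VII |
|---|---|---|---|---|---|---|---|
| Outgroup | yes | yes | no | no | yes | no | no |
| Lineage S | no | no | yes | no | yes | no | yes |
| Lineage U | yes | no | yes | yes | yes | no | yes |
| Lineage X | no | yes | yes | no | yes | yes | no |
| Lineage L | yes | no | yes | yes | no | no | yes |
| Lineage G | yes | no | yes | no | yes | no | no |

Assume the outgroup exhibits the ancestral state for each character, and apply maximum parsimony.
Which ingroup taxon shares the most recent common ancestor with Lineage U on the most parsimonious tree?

Character polarity is set by the outgroup: the derived state is whichever differs from the outgroup's state, so for I, II, V the derived state is 'no', and for the remaining characters it is 'yes'.
I groups Lineage S and Lineage X, which is incompatible with the clades supported by the remaining characters; treating it as convergent (homoplasy) costs fewer steps than any alternative tree.
II: derived state 'no' in Lineage G, Lineage L, Lineage S, and Lineage U only — synapomorphy for {Lineage G, Lineage L, Lineage S, Lineage U}.
All ingroup taxa share the derived state 'yes' for III; it defines the ingroup but does not resolve relationships within it.
Only Lineage L and Lineage U show the derived state 'yes' for IV, supporting them as a clade.
V: derived state 'no' in Lineage L only — an autapomorphy, so it tells us nothing about relationships among taxa.
VI (derived state 'yes') is unique to Lineage X (autapomorphy; uninformative for grouping).
Only Lineage L, Lineage S, and Lineage U show the derived state 'yes' for VII, supporting them as a clade.
Most parsimonious ingroup topology: (((Lineage S,(Lineage U,Lineage L)),Lineage G),Lineage X).
Lineage U and Lineage L form a cherry on this tree, so they are sister taxa.

Lineage L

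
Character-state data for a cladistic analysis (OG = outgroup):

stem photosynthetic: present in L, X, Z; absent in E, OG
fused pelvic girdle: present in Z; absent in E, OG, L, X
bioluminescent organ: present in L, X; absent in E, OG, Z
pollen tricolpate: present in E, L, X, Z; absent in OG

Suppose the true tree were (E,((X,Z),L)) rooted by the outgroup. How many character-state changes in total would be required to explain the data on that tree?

Map each character onto (E,((X,Z),L)) (rooted by OG) and count the minimum state changes it requires (Fitch parsimony):
stem photosynthetic: 1; fused pelvic girdle: 1; bioluminescent organ: 2; pollen tricolpate: 1.
Total tree length = 5.

5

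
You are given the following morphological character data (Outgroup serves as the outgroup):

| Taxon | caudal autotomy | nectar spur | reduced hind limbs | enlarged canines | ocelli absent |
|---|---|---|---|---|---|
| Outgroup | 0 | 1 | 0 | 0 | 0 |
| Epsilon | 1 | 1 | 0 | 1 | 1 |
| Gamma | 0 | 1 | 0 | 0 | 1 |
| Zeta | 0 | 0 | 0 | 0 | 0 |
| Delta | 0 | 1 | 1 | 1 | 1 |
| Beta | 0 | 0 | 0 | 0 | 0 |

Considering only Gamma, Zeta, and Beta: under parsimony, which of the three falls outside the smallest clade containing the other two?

Character polarity is set by the outgroup: the derived state is whichever differs from the outgroup's state, so for nectar spur the derived state is '0', and for the remaining characters it is '1'.
caudal autotomy (derived state '1') is unique to Epsilon (autapomorphy; uninformative for grouping).
Only Beta and Zeta show the derived state '0' for nectar spur, supporting them as a clade.
reduced hind limbs (derived state '1') is unique to Delta (autapomorphy; uninformative for grouping).
enlarged canines (derived state '1') is shared by Delta and Epsilon — a synapomorphy uniting that clade.
ocelli absent (derived state '1') is shared by Delta, Epsilon, and Gamma — a synapomorphy uniting that clade.
Most parsimonious ingroup topology: (((Epsilon,Delta),Gamma),(Zeta,Beta)).
Beta and Zeta share a more recent common ancestor with each other than either does with Gamma, so Gamma is the least closely related of the three.

Gamma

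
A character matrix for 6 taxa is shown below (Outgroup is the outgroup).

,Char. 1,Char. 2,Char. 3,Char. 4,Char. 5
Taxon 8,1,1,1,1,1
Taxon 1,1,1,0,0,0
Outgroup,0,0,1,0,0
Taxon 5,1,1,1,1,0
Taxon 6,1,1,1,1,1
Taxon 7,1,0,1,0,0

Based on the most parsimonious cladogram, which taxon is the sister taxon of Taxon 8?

Character polarity is set by the outgroup: the derived state is whichever differs from the outgroup's state, so for Char. 3 the derived state is '0', and for the remaining characters it is '1'.
Char. 1 (derived state '1') is shared by all ingroup taxa — unites the whole ingroup.
Char. 2 (derived state '1') is shared by Taxon 1, Taxon 5, Taxon 6, and Taxon 8 — a synapomorphy uniting that clade.
Char. 3 (derived state '0') is unique to Taxon 1 (autapomorphy; uninformative for grouping).
Char. 4: derived state '1' in Taxon 5, Taxon 6, and Taxon 8 only — synapomorphy for {Taxon 5, Taxon 6, Taxon 8}.
Char. 5 (derived state '1') is shared by Taxon 6 and Taxon 8 — a synapomorphy uniting that clade.
Most parsimonious ingroup topology: ((((Taxon 6,Taxon 8),Taxon 5),Taxon 1),Taxon 7).
Taxon 8 and Taxon 6 form a cherry on this tree, so they are sister taxa.

Taxon 6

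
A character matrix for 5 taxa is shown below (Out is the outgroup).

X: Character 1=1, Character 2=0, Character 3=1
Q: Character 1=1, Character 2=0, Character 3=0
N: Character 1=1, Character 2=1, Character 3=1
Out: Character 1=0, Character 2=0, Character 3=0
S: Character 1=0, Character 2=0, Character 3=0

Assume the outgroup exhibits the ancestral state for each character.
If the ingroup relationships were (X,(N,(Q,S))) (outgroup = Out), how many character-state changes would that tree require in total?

5

Map each character onto (X,(N,(Q,S))) (rooted by Out) and count the minimum state changes it requires (Fitch parsimony):
Character 1: 2; Character 2: 1; Character 3: 2.
Total tree length = 5.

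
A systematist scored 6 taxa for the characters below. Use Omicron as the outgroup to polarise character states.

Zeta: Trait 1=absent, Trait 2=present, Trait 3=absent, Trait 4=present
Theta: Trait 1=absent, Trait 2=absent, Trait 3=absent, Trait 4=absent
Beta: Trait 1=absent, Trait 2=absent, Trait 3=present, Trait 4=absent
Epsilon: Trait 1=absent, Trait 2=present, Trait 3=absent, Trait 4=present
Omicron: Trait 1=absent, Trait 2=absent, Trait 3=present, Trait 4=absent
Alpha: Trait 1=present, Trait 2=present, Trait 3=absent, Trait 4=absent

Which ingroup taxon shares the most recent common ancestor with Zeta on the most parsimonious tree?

Character polarity is set by the outgroup: the derived state is whichever differs from the outgroup's state, so for Trait 3 the derived state is 'absent', and for the remaining characters it is 'present'.
Trait 1 (derived state 'present') is unique to Alpha (autapomorphy; uninformative for grouping).
Only Alpha, Epsilon, and Zeta show the derived state 'present' for Trait 2, supporting them as a clade.
Trait 3: derived state 'absent' in Alpha, Epsilon, Theta, and Zeta only — synapomorphy for {Alpha, Epsilon, Theta, Zeta}.
Trait 4 (derived state 'present') is shared by Epsilon and Zeta — a synapomorphy uniting that clade.
Most parsimonious ingroup topology: ((((Zeta,Epsilon),Alpha),Theta),Beta).
Zeta and Epsilon form a cherry on this tree, so they are sister taxa.

Epsilon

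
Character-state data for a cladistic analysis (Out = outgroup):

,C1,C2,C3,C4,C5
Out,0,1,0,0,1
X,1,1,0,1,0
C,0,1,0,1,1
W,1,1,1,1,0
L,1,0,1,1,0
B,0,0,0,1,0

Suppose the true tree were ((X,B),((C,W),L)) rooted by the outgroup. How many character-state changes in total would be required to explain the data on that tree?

10

Map each character onto ((X,B),((C,W),L)) (rooted by Out) and count the minimum state changes it requires (Fitch parsimony):
C1: 3; C2: 2; C3: 2; C4: 1; C5: 2.
Total tree length = 10.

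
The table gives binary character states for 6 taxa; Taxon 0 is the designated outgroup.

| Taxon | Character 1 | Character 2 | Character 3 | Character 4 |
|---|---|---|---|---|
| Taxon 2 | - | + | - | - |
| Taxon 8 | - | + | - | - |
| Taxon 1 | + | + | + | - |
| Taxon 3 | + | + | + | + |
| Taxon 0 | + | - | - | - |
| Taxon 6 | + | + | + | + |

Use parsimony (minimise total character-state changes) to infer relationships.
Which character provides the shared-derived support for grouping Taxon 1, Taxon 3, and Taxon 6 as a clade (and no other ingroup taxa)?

Character polarity is set by the outgroup: the derived state is whichever differs from the outgroup's state, so for Character 1 the derived state is '-', and for the remaining characters it is '+'.
Character 1: derived state '-' in Taxon 2 and Taxon 8 only — synapomorphy for {Taxon 2, Taxon 8}.
Character 2 (derived state '+') is shared by all ingroup taxa — unites the whole ingroup.
Only Taxon 1, Taxon 3, and Taxon 6 show the derived state '+' for Character 3, supporting them as a clade.
Character 4: derived state '+' in Taxon 3 and Taxon 6 only — synapomorphy for {Taxon 3, Taxon 6}.
Most parsimonious ingroup topology: (((Taxon 6,Taxon 3),Taxon 1),(Taxon 8,Taxon 2)).
The clade {Taxon 1, Taxon 3, Taxon 6} is supported by Character 3: its derived state '+' occurs in exactly those taxa and in no other taxon (including the outgroup).

Character 3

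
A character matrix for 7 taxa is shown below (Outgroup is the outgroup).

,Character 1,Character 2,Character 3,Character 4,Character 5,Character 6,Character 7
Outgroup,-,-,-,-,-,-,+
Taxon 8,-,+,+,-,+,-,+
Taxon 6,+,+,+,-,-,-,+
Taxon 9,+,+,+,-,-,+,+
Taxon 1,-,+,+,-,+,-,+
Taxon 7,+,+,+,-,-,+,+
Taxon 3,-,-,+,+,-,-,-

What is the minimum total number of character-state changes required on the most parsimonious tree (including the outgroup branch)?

Character polarity is set by the outgroup: the derived state is whichever differs from the outgroup's state, so for Character 7 the derived state is '-', and for the remaining characters it is '+'.
Character 1: derived state '+' in Taxon 6, Taxon 7, and Taxon 9 only — synapomorphy for {Taxon 6, Taxon 7, Taxon 9}.
Only Taxon 1, Taxon 6, Taxon 7, Taxon 8, and Taxon 9 show the derived state '+' for Character 2, supporting them as a clade.
All ingroup taxa share the derived state '+' for Character 3; it defines the ingroup but does not resolve relationships within it.
Character 4: derived state '+' in Taxon 3 only — an autapomorphy, so it tells us nothing about relationships among taxa.
Character 5 (derived state '+') is shared by Taxon 1 and Taxon 8 — a synapomorphy uniting that clade.
Only Taxon 7 and Taxon 9 show the derived state '+' for Character 6, supporting them as a clade.
Character 7: derived state '-' in Taxon 3 only — an autapomorphy, so it tells us nothing about relationships among taxa.
Most parsimonious ingroup topology: ((((Taxon 7,Taxon 9),Taxon 6),(Taxon 1,Taxon 8)),Taxon 3).
Changes per character on this tree: Character 1: 1; Character 2: 1; Character 3: 1; Character 4: 1; Character 5: 1; Character 6: 1; Character 7: 1.
Total = 7.

7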